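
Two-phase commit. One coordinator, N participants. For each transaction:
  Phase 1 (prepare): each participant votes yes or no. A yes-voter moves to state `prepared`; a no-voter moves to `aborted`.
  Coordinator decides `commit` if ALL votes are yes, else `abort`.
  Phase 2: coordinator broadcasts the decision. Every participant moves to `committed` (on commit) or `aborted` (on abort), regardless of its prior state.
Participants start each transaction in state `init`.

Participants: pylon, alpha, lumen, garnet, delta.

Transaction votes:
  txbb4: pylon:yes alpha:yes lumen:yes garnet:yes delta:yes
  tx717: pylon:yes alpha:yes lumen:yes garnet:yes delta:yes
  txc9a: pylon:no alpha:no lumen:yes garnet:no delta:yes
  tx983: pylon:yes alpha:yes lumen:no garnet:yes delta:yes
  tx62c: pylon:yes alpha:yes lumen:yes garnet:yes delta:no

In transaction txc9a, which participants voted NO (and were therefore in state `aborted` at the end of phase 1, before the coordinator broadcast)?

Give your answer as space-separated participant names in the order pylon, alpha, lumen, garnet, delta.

Answer: pylon alpha garnet

Derivation:
Txn txc9a phase 1: pylon no -> aborted; alpha no -> aborted; lumen yes -> prepared; garnet no -> aborted; delta yes -> prepared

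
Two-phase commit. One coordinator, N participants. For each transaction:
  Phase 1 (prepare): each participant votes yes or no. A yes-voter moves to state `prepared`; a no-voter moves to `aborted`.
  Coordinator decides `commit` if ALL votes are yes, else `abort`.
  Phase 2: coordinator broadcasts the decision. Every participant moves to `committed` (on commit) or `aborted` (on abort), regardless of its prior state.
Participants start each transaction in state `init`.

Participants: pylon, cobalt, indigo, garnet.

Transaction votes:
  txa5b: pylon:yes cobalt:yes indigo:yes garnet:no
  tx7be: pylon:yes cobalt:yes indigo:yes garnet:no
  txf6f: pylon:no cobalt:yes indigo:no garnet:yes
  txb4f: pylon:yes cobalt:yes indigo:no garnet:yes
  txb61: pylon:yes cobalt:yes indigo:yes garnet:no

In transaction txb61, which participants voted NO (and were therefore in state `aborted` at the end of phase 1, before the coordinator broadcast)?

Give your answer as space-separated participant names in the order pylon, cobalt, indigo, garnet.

Txn txb61 phase 1: pylon yes -> prepared; cobalt yes -> prepared; indigo yes -> prepared; garnet no -> aborted

Answer: garnet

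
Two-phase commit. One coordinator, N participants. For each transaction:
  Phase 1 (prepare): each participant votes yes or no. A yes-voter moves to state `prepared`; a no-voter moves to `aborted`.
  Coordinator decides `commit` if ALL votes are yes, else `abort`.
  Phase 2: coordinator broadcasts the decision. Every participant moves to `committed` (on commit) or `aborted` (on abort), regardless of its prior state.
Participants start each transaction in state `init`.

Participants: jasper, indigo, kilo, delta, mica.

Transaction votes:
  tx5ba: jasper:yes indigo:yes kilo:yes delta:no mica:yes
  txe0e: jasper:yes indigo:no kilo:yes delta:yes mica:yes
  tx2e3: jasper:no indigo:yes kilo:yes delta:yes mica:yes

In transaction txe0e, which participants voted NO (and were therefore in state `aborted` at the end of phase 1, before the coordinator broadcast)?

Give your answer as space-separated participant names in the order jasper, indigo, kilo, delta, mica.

Answer: indigo

Derivation:
Txn txe0e phase 1: jasper yes -> prepared; indigo no -> aborted; kilo yes -> prepared; delta yes -> prepared; mica yes -> prepared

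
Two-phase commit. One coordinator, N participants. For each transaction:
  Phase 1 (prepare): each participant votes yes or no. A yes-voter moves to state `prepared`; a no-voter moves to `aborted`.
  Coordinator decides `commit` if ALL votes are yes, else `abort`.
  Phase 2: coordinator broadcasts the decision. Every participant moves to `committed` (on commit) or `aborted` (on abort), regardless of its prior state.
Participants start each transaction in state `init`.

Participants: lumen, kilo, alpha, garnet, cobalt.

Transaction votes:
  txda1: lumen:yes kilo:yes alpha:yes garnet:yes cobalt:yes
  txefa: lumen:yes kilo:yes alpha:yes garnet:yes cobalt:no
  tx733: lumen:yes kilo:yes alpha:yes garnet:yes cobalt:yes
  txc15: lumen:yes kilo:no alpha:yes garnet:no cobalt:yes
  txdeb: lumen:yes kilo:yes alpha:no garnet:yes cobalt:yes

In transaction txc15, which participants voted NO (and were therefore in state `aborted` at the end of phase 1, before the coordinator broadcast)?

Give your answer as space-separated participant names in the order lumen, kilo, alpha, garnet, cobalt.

Txn txc15 phase 1: lumen yes -> prepared; kilo no -> aborted; alpha yes -> prepared; garnet no -> aborted; cobalt yes -> prepared

Answer: kilo garnet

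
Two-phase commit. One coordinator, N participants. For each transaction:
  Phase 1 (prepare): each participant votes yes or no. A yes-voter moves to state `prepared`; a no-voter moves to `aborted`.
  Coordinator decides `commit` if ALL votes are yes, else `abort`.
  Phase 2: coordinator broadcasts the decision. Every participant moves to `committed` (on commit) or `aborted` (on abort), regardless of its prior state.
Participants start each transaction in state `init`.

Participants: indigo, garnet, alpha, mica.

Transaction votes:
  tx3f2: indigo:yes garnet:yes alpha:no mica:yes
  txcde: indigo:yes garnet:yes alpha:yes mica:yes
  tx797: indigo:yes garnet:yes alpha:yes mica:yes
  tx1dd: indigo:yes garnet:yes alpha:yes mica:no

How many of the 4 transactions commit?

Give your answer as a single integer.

tx3f2: no from alpha -> abort (commits=0)
txcde: all yes -> commit (commits=1)
tx797: all yes -> commit (commits=2)
tx1dd: no from mica -> abort (commits=2)

Answer: 2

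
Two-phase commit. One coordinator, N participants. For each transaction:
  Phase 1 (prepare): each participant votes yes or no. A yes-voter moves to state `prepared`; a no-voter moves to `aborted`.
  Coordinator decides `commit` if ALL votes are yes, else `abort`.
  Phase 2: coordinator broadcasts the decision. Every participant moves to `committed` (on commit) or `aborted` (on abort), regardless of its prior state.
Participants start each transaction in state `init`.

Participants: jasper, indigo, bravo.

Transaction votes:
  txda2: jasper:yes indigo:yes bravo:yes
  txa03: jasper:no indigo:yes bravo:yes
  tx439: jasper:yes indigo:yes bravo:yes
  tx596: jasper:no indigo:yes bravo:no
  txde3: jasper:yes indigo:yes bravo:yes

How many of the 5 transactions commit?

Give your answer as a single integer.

Answer: 3

Derivation:
txda2: all yes -> commit (commits=1)
txa03: no from jasper -> abort (commits=1)
tx439: all yes -> commit (commits=2)
tx596: no from jasper, bravo -> abort (commits=2)
txde3: all yes -> commit (commits=3)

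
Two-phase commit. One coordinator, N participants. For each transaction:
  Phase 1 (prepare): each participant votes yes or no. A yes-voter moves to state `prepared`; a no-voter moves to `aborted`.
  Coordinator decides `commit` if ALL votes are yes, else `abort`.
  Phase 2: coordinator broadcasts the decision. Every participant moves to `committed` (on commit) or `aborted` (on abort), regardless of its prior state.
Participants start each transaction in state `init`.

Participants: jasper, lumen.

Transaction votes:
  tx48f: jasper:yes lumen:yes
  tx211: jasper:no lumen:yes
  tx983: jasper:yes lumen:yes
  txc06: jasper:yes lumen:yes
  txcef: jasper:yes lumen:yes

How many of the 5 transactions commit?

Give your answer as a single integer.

tx48f: all yes -> commit (commits=1)
tx211: no from jasper -> abort (commits=1)
tx983: all yes -> commit (commits=2)
txc06: all yes -> commit (commits=3)
txcef: all yes -> commit (commits=4)

Answer: 4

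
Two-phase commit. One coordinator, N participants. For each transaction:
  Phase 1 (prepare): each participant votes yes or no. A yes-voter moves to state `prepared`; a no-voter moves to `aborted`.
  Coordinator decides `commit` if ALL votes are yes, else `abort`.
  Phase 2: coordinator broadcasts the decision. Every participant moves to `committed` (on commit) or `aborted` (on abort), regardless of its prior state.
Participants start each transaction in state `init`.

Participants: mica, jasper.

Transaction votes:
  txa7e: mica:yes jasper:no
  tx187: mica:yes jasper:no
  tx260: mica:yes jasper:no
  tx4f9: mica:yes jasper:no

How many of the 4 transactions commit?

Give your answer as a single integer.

Answer: 0

Derivation:
txa7e: no from jasper -> abort (commits=0)
tx187: no from jasper -> abort (commits=0)
tx260: no from jasper -> abort (commits=0)
tx4f9: no from jasper -> abort (commits=0)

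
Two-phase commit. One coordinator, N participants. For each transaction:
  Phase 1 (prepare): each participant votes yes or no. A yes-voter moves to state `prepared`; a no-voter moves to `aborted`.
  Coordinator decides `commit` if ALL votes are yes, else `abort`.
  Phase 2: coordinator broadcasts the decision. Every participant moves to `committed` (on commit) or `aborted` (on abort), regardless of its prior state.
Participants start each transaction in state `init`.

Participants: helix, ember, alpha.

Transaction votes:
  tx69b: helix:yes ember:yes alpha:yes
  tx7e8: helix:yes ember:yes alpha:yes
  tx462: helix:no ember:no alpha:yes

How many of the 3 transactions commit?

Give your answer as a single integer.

tx69b: all yes -> commit (commits=1)
tx7e8: all yes -> commit (commits=2)
tx462: no from helix, ember -> abort (commits=2)

Answer: 2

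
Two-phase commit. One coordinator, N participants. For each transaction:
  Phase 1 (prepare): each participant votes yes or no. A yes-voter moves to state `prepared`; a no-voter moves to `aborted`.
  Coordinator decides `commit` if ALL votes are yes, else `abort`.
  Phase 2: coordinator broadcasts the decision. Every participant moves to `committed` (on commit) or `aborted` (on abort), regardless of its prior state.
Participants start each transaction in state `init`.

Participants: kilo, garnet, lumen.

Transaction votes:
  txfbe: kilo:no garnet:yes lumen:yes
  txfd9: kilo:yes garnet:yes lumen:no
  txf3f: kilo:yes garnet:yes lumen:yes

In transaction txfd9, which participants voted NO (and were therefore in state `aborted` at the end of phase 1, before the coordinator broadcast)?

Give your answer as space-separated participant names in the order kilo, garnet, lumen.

Answer: lumen

Derivation:
Txn txfd9 phase 1: kilo yes -> prepared; garnet yes -> prepared; lumen no -> aborted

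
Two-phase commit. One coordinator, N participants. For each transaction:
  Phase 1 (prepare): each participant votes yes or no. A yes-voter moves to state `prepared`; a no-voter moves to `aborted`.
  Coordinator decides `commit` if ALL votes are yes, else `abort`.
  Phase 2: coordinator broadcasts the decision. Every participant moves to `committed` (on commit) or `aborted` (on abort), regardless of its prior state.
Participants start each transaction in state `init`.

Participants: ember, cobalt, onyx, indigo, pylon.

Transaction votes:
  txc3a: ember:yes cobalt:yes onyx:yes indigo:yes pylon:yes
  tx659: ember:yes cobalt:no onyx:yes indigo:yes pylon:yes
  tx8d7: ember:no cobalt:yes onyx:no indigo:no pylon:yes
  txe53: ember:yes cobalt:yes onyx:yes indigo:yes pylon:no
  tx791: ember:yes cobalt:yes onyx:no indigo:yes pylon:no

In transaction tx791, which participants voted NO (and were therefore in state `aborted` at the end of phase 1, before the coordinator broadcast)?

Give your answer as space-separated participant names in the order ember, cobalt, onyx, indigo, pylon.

Txn tx791 phase 1: ember yes -> prepared; cobalt yes -> prepared; onyx no -> aborted; indigo yes -> prepared; pylon no -> aborted

Answer: onyx pylon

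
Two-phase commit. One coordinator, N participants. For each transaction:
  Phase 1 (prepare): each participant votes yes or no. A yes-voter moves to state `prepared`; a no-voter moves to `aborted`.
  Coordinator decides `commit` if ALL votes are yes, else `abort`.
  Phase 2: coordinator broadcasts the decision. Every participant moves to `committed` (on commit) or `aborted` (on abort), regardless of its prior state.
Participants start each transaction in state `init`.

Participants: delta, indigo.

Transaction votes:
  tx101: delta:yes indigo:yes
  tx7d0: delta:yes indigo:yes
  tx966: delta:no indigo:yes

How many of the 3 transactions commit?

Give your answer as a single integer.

Answer: 2

Derivation:
tx101: all yes -> commit (commits=1)
tx7d0: all yes -> commit (commits=2)
tx966: no from delta -> abort (commits=2)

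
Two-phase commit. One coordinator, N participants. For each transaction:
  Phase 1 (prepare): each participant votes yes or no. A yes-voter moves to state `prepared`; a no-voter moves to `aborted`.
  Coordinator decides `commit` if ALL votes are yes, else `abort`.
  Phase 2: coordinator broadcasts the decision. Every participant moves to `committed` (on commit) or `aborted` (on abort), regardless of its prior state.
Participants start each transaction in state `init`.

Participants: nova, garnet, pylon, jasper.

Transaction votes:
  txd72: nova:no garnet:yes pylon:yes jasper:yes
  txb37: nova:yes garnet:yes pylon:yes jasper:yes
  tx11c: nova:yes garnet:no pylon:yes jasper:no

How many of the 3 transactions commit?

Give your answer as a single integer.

Answer: 1

Derivation:
txd72: no from nova -> abort (commits=0)
txb37: all yes -> commit (commits=1)
tx11c: no from garnet, jasper -> abort (commits=1)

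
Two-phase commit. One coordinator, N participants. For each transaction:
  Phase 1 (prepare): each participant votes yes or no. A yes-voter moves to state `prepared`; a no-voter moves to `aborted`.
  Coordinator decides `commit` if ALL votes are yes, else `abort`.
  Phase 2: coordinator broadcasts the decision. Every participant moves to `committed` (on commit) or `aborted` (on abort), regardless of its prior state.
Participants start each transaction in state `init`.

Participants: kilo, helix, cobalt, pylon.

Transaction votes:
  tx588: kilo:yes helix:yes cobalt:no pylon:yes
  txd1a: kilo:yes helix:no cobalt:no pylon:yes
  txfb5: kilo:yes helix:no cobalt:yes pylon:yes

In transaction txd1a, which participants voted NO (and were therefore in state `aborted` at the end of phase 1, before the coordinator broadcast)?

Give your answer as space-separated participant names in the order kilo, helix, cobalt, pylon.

Answer: helix cobalt

Derivation:
Txn txd1a phase 1: kilo yes -> prepared; helix no -> aborted; cobalt no -> aborted; pylon yes -> prepared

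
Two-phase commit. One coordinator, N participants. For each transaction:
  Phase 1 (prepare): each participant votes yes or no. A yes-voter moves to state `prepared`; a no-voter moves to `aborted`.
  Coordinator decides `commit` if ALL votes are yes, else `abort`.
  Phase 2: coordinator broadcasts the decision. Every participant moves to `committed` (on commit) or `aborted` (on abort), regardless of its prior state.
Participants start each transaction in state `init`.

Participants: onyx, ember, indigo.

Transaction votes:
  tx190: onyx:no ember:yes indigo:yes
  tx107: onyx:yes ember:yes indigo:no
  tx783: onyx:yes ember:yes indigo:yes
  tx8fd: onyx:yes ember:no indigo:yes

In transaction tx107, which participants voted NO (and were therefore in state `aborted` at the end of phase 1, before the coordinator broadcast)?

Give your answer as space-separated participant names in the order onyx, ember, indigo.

Answer: indigo

Derivation:
Txn tx107 phase 1: onyx yes -> prepared; ember yes -> prepared; indigo no -> aborted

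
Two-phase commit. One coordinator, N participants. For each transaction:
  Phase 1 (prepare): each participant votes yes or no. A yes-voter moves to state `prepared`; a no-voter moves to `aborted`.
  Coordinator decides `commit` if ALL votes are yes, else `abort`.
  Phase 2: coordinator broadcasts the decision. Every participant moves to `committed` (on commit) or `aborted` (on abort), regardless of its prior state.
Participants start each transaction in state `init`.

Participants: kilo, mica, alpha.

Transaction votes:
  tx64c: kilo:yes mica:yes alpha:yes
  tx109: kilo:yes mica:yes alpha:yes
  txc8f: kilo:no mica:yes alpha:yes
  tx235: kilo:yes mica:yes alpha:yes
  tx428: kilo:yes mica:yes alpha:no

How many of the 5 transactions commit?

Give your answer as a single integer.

tx64c: all yes -> commit (commits=1)
tx109: all yes -> commit (commits=2)
txc8f: no from kilo -> abort (commits=2)
tx235: all yes -> commit (commits=3)
tx428: no from alpha -> abort (commits=3)

Answer: 3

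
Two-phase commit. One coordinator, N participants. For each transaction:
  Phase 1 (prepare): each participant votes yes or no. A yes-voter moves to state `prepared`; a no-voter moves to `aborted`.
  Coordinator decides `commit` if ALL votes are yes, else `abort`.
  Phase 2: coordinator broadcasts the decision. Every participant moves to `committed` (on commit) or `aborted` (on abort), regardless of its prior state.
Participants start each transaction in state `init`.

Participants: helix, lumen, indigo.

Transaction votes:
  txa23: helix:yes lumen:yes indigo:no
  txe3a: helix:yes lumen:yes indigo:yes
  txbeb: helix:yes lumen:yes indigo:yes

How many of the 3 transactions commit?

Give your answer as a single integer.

Answer: 2

Derivation:
txa23: no from indigo -> abort (commits=0)
txe3a: all yes -> commit (commits=1)
txbeb: all yes -> commit (commits=2)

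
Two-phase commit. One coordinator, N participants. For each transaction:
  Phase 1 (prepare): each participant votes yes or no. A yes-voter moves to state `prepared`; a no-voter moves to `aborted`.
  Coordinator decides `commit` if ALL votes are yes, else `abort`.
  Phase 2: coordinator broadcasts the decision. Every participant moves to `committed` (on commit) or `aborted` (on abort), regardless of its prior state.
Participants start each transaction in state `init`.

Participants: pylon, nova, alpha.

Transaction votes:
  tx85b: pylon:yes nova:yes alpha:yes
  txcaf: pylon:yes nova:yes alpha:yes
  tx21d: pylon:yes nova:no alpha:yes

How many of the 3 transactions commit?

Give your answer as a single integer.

tx85b: all yes -> commit (commits=1)
txcaf: all yes -> commit (commits=2)
tx21d: no from nova -> abort (commits=2)

Answer: 2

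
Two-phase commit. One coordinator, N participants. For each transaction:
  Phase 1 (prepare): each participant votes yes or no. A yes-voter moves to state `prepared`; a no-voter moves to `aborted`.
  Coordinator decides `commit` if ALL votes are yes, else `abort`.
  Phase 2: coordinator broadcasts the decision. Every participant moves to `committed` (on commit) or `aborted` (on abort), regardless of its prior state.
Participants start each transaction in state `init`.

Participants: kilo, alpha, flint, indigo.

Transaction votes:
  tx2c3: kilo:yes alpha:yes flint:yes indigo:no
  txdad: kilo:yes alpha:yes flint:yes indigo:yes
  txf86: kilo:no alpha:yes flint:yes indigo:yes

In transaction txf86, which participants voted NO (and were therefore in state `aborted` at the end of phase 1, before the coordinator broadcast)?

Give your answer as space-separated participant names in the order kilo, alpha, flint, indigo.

Txn txf86 phase 1: kilo no -> aborted; alpha yes -> prepared; flint yes -> prepared; indigo yes -> prepared

Answer: kilo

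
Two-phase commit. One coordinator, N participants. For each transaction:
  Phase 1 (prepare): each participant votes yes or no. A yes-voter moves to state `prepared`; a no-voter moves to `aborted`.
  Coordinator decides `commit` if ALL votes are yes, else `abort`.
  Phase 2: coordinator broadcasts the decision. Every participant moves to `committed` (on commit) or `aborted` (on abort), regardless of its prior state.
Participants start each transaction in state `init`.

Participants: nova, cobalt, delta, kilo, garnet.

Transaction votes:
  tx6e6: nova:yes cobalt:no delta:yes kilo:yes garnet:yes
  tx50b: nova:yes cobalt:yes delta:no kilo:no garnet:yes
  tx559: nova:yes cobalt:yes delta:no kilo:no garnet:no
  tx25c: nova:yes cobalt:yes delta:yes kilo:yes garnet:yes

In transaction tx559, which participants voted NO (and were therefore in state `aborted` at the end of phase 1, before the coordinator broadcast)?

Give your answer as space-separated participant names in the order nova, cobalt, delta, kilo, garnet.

Answer: delta kilo garnet

Derivation:
Txn tx559 phase 1: nova yes -> prepared; cobalt yes -> prepared; delta no -> aborted; kilo no -> aborted; garnet no -> aborted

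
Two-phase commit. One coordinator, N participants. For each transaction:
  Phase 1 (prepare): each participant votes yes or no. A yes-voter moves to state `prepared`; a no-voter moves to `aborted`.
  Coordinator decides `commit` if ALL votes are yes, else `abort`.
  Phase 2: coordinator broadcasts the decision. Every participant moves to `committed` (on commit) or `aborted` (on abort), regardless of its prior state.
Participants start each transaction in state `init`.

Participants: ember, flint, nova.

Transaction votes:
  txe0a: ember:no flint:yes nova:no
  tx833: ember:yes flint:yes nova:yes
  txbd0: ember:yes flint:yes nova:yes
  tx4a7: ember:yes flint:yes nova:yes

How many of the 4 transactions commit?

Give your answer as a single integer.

txe0a: no from ember, nova -> abort (commits=0)
tx833: all yes -> commit (commits=1)
txbd0: all yes -> commit (commits=2)
tx4a7: all yes -> commit (commits=3)

Answer: 3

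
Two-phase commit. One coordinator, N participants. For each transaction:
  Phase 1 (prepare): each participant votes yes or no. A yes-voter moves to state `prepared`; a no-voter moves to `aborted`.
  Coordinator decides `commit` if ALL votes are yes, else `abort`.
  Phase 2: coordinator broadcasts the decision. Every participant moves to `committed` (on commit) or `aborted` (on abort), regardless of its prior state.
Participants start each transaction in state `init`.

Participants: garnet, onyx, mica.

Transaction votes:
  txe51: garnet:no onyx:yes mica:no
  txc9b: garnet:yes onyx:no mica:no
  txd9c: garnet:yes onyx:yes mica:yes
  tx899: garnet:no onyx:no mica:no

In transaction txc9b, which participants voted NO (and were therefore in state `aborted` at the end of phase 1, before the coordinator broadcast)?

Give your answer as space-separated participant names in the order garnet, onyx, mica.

Txn txc9b phase 1: garnet yes -> prepared; onyx no -> aborted; mica no -> aborted

Answer: onyx mica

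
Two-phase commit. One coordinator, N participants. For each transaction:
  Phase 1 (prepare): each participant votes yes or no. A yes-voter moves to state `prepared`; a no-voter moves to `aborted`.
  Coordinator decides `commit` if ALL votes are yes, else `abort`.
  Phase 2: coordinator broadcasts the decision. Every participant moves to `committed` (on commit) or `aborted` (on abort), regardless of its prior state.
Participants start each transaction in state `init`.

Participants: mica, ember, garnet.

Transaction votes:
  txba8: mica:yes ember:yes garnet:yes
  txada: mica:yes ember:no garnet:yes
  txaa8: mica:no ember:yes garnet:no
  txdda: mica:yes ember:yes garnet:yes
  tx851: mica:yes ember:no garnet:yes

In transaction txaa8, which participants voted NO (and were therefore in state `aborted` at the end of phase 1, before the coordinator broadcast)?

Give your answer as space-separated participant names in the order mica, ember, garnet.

Answer: mica garnet

Derivation:
Txn txaa8 phase 1: mica no -> aborted; ember yes -> prepared; garnet no -> aborted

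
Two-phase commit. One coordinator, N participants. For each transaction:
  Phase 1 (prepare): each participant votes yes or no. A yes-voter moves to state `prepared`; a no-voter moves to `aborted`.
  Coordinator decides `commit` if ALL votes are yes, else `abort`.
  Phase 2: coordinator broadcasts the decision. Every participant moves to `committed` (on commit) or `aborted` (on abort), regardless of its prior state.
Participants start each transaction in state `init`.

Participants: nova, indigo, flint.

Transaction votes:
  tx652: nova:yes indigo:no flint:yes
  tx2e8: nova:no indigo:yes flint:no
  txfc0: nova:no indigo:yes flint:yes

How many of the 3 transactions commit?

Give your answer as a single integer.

tx652: no from indigo -> abort (commits=0)
tx2e8: no from nova, flint -> abort (commits=0)
txfc0: no from nova -> abort (commits=0)

Answer: 0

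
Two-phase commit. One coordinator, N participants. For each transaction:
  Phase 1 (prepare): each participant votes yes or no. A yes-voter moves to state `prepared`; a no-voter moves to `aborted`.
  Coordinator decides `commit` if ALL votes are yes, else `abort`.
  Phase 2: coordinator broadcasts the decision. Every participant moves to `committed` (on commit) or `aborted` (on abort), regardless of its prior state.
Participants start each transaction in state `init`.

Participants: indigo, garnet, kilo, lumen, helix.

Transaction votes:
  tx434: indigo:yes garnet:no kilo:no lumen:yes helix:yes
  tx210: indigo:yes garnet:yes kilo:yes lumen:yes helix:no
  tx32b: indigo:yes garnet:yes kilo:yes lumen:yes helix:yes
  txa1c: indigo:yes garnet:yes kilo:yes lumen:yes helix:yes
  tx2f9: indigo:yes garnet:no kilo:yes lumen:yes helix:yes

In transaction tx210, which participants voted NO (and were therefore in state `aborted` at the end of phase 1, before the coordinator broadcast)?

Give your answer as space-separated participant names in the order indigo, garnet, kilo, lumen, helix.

Answer: helix

Derivation:
Txn tx210 phase 1: indigo yes -> prepared; garnet yes -> prepared; kilo yes -> prepared; lumen yes -> prepared; helix no -> aborted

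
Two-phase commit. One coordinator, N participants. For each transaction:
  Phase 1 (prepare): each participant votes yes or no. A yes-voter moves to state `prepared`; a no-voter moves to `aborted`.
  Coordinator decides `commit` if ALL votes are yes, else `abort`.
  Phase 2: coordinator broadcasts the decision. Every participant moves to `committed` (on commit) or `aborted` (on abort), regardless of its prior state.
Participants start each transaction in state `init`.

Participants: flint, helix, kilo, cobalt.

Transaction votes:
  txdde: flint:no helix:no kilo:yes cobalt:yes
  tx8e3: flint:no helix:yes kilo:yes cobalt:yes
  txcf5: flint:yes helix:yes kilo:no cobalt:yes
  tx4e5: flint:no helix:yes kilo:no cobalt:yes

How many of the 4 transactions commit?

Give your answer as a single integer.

txdde: no from flint, helix -> abort (commits=0)
tx8e3: no from flint -> abort (commits=0)
txcf5: no from kilo -> abort (commits=0)
tx4e5: no from flint, kilo -> abort (commits=0)

Answer: 0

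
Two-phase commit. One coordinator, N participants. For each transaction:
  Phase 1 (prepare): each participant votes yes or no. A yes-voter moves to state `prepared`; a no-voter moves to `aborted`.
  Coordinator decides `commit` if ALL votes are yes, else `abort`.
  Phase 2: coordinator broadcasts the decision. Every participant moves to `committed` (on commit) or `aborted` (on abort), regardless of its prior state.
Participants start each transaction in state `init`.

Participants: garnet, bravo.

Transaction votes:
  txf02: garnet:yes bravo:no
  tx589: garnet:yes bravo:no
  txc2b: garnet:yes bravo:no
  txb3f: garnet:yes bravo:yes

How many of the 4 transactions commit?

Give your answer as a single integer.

Answer: 1

Derivation:
txf02: no from bravo -> abort (commits=0)
tx589: no from bravo -> abort (commits=0)
txc2b: no from bravo -> abort (commits=0)
txb3f: all yes -> commit (commits=1)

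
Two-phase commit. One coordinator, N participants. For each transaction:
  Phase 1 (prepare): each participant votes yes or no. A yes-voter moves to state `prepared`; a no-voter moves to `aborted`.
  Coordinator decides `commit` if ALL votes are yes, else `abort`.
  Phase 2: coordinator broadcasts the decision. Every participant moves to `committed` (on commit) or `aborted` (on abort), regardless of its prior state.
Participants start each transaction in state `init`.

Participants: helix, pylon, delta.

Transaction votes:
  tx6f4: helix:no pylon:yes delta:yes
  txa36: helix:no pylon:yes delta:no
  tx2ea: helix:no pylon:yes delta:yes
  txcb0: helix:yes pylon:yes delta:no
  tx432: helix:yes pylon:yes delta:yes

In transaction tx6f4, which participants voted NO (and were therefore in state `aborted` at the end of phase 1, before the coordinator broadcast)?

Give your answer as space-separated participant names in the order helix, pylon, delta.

Txn tx6f4 phase 1: helix no -> aborted; pylon yes -> prepared; delta yes -> prepared

Answer: helix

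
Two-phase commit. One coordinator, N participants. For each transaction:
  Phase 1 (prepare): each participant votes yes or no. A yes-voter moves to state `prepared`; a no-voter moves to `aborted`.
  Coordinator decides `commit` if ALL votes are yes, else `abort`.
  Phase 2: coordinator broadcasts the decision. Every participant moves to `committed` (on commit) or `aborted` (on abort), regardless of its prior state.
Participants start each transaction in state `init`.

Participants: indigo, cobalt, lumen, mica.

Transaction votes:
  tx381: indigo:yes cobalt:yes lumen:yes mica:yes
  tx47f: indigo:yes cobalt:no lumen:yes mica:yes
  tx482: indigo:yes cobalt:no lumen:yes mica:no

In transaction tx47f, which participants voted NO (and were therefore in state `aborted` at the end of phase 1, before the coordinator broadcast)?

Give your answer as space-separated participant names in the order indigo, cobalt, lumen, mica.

Answer: cobalt

Derivation:
Txn tx47f phase 1: indigo yes -> prepared; cobalt no -> aborted; lumen yes -> prepared; mica yes -> prepared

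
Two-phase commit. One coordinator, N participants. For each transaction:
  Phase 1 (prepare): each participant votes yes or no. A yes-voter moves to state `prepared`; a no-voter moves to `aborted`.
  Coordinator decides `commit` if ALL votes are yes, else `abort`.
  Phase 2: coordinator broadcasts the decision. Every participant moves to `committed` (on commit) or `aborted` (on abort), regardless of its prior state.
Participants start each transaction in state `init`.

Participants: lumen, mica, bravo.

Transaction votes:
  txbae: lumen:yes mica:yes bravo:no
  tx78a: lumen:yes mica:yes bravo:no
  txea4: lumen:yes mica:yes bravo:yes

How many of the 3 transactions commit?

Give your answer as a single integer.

txbae: no from bravo -> abort (commits=0)
tx78a: no from bravo -> abort (commits=0)
txea4: all yes -> commit (commits=1)

Answer: 1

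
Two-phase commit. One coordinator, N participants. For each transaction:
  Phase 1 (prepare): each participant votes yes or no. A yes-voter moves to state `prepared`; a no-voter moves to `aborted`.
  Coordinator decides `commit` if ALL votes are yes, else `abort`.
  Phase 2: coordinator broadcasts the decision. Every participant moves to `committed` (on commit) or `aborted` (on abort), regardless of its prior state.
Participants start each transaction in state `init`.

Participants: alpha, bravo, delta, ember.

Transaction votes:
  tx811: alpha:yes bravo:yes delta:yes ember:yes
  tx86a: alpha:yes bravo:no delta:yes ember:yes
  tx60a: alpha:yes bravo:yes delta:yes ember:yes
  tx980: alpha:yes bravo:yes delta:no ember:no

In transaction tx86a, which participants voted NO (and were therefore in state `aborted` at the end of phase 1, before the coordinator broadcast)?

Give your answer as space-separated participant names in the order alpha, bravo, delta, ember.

Answer: bravo

Derivation:
Txn tx86a phase 1: alpha yes -> prepared; bravo no -> aborted; delta yes -> prepared; ember yes -> prepared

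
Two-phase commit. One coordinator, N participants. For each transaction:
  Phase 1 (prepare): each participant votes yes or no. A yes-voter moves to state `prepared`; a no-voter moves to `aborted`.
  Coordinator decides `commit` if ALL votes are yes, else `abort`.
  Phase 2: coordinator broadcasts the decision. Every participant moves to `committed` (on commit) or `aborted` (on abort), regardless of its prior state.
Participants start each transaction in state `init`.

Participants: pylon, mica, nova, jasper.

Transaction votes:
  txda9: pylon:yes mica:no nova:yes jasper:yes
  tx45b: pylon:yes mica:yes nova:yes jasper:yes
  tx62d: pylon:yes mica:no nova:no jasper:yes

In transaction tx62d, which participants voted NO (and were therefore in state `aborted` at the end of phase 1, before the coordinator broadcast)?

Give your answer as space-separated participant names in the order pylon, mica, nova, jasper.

Answer: mica nova

Derivation:
Txn tx62d phase 1: pylon yes -> prepared; mica no -> aborted; nova no -> aborted; jasper yes -> prepared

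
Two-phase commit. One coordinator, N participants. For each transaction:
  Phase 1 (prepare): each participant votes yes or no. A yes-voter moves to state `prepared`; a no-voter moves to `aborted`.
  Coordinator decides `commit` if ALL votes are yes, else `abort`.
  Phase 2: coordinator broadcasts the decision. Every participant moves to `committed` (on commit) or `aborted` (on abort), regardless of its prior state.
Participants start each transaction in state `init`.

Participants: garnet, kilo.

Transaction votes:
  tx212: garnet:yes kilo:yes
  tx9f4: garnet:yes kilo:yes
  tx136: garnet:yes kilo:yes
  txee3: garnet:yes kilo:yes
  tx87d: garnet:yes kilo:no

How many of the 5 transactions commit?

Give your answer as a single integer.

tx212: all yes -> commit (commits=1)
tx9f4: all yes -> commit (commits=2)
tx136: all yes -> commit (commits=3)
txee3: all yes -> commit (commits=4)
tx87d: no from kilo -> abort (commits=4)

Answer: 4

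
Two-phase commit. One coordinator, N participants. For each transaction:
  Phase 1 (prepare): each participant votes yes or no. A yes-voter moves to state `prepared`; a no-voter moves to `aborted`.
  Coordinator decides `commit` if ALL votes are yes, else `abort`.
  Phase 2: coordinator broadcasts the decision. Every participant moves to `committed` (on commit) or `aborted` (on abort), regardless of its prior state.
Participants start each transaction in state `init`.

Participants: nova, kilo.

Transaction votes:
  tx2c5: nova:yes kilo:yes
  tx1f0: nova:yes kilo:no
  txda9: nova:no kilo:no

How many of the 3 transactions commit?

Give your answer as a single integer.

Answer: 1

Derivation:
tx2c5: all yes -> commit (commits=1)
tx1f0: no from kilo -> abort (commits=1)
txda9: no from nova, kilo -> abort (commits=1)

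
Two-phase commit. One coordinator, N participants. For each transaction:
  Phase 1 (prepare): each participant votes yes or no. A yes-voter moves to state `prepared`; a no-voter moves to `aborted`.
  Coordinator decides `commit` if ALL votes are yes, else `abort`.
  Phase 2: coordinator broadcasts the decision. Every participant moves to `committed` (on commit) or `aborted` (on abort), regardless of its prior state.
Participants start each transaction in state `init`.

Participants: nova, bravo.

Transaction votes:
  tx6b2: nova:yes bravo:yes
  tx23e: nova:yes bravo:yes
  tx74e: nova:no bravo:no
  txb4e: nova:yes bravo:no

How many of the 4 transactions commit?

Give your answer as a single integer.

tx6b2: all yes -> commit (commits=1)
tx23e: all yes -> commit (commits=2)
tx74e: no from nova, bravo -> abort (commits=2)
txb4e: no from bravo -> abort (commits=2)

Answer: 2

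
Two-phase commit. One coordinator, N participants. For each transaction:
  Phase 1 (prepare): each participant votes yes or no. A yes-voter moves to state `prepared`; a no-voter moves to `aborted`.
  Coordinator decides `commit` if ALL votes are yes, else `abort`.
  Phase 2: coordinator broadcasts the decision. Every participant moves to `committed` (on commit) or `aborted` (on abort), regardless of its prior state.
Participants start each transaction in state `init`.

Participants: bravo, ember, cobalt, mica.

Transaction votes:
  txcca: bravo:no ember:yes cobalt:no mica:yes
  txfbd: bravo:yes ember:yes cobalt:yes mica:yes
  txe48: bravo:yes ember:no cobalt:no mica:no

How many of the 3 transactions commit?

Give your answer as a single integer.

Answer: 1

Derivation:
txcca: no from bravo, cobalt -> abort (commits=0)
txfbd: all yes -> commit (commits=1)
txe48: no from ember, cobalt, mica -> abort (commits=1)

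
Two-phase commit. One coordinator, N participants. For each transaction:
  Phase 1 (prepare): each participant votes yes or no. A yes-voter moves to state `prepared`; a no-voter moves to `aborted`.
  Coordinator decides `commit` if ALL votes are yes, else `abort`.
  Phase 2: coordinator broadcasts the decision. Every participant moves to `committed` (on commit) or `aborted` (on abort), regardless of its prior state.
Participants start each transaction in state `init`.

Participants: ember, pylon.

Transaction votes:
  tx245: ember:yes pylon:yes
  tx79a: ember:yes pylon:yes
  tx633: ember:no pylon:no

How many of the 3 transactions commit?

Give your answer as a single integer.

Answer: 2

Derivation:
tx245: all yes -> commit (commits=1)
tx79a: all yes -> commit (commits=2)
tx633: no from ember, pylon -> abort (commits=2)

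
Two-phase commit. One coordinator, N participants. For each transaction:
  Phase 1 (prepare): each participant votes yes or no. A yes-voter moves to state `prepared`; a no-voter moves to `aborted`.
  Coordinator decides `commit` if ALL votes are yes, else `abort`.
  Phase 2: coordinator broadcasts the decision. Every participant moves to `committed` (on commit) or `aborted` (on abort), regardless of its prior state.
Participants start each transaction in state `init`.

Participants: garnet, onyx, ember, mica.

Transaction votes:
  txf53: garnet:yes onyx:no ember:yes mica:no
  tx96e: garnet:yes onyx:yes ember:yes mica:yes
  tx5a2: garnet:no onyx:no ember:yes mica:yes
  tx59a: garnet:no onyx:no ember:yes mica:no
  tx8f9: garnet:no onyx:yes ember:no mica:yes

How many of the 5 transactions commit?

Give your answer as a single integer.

Answer: 1

Derivation:
txf53: no from onyx, mica -> abort (commits=0)
tx96e: all yes -> commit (commits=1)
tx5a2: no from garnet, onyx -> abort (commits=1)
tx59a: no from garnet, onyx, mica -> abort (commits=1)
tx8f9: no from garnet, ember -> abort (commits=1)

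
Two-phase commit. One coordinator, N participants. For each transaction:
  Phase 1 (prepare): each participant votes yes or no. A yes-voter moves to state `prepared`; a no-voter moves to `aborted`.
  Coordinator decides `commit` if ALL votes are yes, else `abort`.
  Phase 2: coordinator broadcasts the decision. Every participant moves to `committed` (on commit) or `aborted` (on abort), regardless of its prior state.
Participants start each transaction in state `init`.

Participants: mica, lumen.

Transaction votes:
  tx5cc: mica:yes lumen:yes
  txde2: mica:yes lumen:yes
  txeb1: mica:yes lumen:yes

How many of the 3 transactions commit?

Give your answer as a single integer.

Answer: 3

Derivation:
tx5cc: all yes -> commit (commits=1)
txde2: all yes -> commit (commits=2)
txeb1: all yes -> commit (commits=3)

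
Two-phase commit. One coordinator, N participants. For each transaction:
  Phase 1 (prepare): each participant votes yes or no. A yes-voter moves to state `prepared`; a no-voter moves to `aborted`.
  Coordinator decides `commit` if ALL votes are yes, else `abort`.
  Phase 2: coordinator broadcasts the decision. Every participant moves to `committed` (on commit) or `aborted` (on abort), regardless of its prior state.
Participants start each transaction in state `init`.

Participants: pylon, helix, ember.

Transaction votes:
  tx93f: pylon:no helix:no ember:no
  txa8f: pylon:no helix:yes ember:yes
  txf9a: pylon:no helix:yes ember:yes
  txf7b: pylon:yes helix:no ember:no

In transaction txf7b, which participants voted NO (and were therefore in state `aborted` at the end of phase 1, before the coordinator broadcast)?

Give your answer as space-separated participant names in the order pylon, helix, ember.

Txn txf7b phase 1: pylon yes -> prepared; helix no -> aborted; ember no -> aborted

Answer: helix ember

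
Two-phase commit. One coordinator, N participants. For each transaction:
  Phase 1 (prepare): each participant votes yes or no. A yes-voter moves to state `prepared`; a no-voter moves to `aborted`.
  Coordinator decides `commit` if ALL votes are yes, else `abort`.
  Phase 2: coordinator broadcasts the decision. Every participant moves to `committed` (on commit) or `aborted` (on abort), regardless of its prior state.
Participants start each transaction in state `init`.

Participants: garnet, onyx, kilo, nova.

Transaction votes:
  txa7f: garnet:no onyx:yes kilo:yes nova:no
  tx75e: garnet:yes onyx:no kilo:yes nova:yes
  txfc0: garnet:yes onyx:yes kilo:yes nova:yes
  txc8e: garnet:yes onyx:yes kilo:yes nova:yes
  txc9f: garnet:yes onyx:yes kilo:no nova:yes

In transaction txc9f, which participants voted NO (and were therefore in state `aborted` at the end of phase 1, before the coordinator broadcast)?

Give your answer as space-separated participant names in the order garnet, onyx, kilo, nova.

Answer: kilo

Derivation:
Txn txc9f phase 1: garnet yes -> prepared; onyx yes -> prepared; kilo no -> aborted; nova yes -> prepared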